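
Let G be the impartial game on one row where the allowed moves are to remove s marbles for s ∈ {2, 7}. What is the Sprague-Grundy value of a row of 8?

Compute g(0), g(1), … for moves {2, 7}:
k:     0  1  2  3  4  5  6  7  8
g(k):  0  0  1  1  0  0  1  1  2
So g(8) = 2.

2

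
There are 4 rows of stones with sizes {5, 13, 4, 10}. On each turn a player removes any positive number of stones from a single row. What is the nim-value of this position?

6

In binary:
  0101  (5)
  1101  (13)
  0100  (4)
  1010  (10)
  ----
  0110  (6)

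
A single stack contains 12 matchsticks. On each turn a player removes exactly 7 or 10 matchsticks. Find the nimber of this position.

1

Compute g(0), g(1), … for moves {7, 10}:
k:     0  1  2  3  4  5  6  7  8  9 10 11 12
g(k):  0  0  0  0  0  0  0  1  1  1  1  1  1
So g(12) = 1.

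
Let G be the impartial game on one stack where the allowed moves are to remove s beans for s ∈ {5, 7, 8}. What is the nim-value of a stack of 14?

0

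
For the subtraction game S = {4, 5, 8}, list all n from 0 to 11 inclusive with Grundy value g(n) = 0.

0, 1, 2, 3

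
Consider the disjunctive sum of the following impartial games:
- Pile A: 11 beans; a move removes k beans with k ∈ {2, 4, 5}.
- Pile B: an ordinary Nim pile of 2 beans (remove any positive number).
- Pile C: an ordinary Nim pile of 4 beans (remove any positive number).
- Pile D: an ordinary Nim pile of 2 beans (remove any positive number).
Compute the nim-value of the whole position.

6

For pile A, compute g(0), g(1), … with moves {2, 4, 5}:
k:     0  1  2  3  4  5  6  7  8  9 10 11
g(k):  0  0  1  1  2  2  3  0  0  1  1  2
So g(11) = 2.
Pile B is a plain Nim pile of size 2, so its Grundy value is 2.
Pile C is a plain Nim pile of size 4, so its Grundy value is 4.
Pile D is a plain Nim pile of size 2, so its Grundy value is 2.
By the Sprague-Grundy theorem, the Grundy value of a sum of independent games is the XOR of the component values.
Combined value = 2 ⊕ 2 ⊕ 4 ⊕ 2 = 6.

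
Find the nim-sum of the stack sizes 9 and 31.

22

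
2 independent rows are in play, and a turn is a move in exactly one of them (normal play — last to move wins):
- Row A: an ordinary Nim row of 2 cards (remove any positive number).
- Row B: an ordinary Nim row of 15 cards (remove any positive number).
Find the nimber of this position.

Row A is a plain Nim row of size 2, so its Grundy value is 2.
Row B is a plain Nim row of size 15, so its Grundy value is 15.
By the Sprague-Grundy theorem, the Grundy value of a sum of independent games is the XOR of the component values.
Combined value = 2 XOR 15 = 13.

13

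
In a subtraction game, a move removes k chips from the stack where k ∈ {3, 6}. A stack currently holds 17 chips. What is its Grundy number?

Grundy values for subtraction set {3, 6}:
k:     0  1  2  3  4  5  6  7  8  9 10 11 12 13 14 15 16 17
g(k):  0  0  0  1  1  1  2  2  2  0  0  0  1  1  1  2  2  2
So g(17) = 2.

2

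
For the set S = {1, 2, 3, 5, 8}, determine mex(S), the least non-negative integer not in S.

0 is not in the set, so the mex is 0.

0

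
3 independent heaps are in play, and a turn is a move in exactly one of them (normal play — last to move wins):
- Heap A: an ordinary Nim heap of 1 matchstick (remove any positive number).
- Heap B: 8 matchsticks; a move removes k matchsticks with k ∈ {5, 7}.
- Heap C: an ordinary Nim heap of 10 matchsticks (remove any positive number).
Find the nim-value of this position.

10

Heap A is a plain Nim heap of size 1, so its Grundy value is 1.
For heap B, compute g(0), g(1), … with moves {5, 7}:
g(0) = mex{} = 0
g(1) = mex{} = 0
g(2) = mex{} = 0
g(3) = mex{} = 0
g(4) = mex{} = 0
g(5) = mex{0} = 1
g(6) = mex{0} = 1
g(7) = mex{0} = 1
g(8) = mex{0} = 1
So g(8) = 1.
Heap C is a plain Nim heap of size 10, so its Grundy value is 10.
The value of a disjunctive sum is the nim-sum of the parts.
Combined value = 1 ⊕ 1 ⊕ 10 = 10.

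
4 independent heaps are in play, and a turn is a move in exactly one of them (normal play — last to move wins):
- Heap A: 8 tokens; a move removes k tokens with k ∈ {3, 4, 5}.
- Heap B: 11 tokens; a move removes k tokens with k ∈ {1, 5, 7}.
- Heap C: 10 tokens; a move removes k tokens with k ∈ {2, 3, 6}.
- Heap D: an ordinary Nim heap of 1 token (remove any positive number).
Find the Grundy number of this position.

For heap A, compute g(0), g(1), … with moves {3, 4, 5}:
k:     0  1  2  3  4  5  6  7  8
g(k):  0  0  0  1  1  1  2  2  0
So g(8) = 0.
Grundy values for heap B (subtraction set {1, 5, 7}):
g(0) = mex{} = 0
g(1) = mex{0} = 1
g(2) = mex{1} = 0
g(3) = mex{0} = 1
g(4) = mex{1} = 0
g(5) = mex{0} = 1
g(6) = mex{1} = 0
g(7) = mex{0} = 1
g(8) = mex{1} = 0
g(9) = mex{0} = 1
g(10) = mex{1} = 0
g(11) = mex{0} = 1
So g(11) = 1.
For heap C, compute g(0), g(1), … with moves {2, 3, 6}:
k:     0  1  2  3  4  5  6  7  8  9 10
g(k):  0  0  1  1  2  0  3  1  2  0  0
So g(10) = 0.
Heap D is a plain Nim heap of size 1, so its Grundy value is 1.
By the Sprague-Grundy theorem, the Grundy value of a sum of independent games is the XOR of the component values.
Combined value = 0 ⊕ 1 ⊕ 0 ⊕ 1 = 0.

0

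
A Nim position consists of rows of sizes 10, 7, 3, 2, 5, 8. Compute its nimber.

1

Compute the nim-sum pairwise:
10 XOR 7 = 13
13 XOR 3 = 14
14 XOR 2 = 12
12 XOR 5 = 9
9 XOR 8 = 1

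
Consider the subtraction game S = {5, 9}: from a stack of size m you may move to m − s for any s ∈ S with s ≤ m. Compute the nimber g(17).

0

Grundy values for subtraction set {5, 9}:
k:     0  1  2  3  4  5  6  7  8  9 10 11 12 13 14 15 16 17
g(k):  0  0  0  0  0  1  1  1  1  1  2  2  2  2  0  0  0  0
So g(17) = 0.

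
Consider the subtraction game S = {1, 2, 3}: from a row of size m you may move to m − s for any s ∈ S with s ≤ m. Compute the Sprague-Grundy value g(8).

Build the Grundy sequence with g(k) = mex{g(k−s) : s ∈ {1, 2, 3}, s ≤ k}:
k:     0  1  2  3  4  5  6  7  8
g(k):  0  1  2  3  0  1  2  3  0
So g(8) = 0.

0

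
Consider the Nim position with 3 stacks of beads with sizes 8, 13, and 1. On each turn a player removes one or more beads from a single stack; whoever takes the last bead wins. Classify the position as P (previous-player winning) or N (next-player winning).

N-position

Compute the nim-sum pairwise:
8 ⊕ 13 = 5
5 ⊕ 1 = 4
The nim-sum is 4 ≠ 0, so this is an N-position: the player to move can win.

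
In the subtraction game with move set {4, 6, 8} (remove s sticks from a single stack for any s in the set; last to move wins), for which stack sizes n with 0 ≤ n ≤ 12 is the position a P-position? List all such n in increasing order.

0, 1, 2, 3, 12

Build the Grundy sequence with g(k) = mex{g(k−s) : s ∈ {4, 6, 8}, s ≤ k}:
k:     0  1  2  3  4  5  6  7  8  9 10 11 12
g(k):  0  0  0  0  1  1  1  1  2  2  2  2  0
The P-positions (g = 0) in 0..12 are 0, 1, 2, 3, 12.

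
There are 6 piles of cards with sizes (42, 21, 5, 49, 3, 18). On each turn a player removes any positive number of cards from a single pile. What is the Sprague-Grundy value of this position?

Nim-sum: 42 XOR 21 XOR 5 XOR 49 XOR 3 XOR 18 = 26.

26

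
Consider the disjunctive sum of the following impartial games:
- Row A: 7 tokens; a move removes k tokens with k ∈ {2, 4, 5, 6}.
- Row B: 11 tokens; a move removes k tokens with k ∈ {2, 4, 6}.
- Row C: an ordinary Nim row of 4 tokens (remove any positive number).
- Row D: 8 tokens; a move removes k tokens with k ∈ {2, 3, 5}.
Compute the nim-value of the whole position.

For row A, compute g(0), g(1), … with moves {2, 4, 5, 6}:
g(0) = mex{} = 0
g(1) = mex{} = 0
g(2) = mex{0} = 1
g(3) = mex{0} = 1
g(4) = mex{0,1} = 2
g(5) = mex{0,1} = 2
g(6) = mex{0,1,2} = 3
g(7) = mex{0,1,2} = 3
So g(7) = 3.
Grundy values for row B (subtraction set {2, 4, 6}):
g(0) = mex{} = 0
g(1) = mex{} = 0
g(2) = mex{0} = 1
g(3) = mex{0} = 1
g(4) = mex{0,1} = 2
g(5) = mex{0,1} = 2
g(6) = mex{0,1,2} = 3
g(7) = mex{0,1,2} = 3
g(8) = mex{1,2,3} = 0
g(9) = mex{1,2,3} = 0
g(10) = mex{0,2,3} = 1
g(11) = mex{0,2,3} = 1
So g(11) = 1.
Row C is a plain Nim row of size 4, so its Grundy value is 4.
For row D, compute g(0), g(1), … with moves {2, 3, 5}:
k:     0  1  2  3  4  5  6  7  8
g(k):  0  0  1  1  2  2  3  0  0
So g(8) = 0.
The value of a disjunctive sum is the nim-sum of the parts.
Combined value = 3 ⊕ 1 ⊕ 4 ⊕ 0 = 6.

6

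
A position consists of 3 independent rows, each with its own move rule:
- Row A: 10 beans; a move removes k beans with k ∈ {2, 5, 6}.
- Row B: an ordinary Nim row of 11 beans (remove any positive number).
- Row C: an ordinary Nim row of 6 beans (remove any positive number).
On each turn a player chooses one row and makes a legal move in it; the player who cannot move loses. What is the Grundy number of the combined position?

12

Build the Grundy sequence for row A with g(k) = mex{g(k−s) : s ∈ {2, 5, 6}, s ≤ k}:
g(0) = mex{} = 0
g(1) = mex{} = 0
g(2) = mex{0} = 1
g(3) = mex{0} = 1
g(4) = mex{1} = 0
g(5) = mex{0,1} = 2
g(6) = mex{0} = 1
g(7) = mex{0,1,2} = 3
g(8) = mex{1} = 0
g(9) = mex{0,1,3} = 2
g(10) = mex{0,2} = 1
So g(10) = 1.
Row B is a plain Nim row of size 11, so its Grundy value is 11.
Row C is a plain Nim row of size 6, so its Grundy value is 6.
The value of a disjunctive sum is the nim-sum of the parts.
Combined value = 1 ⊕ 11 ⊕ 6 = 12.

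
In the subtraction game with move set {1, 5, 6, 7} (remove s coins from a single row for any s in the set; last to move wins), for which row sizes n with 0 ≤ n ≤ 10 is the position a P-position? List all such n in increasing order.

0, 2, 4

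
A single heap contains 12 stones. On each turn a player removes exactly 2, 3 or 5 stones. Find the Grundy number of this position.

2

Build the Grundy sequence with g(k) = mex{g(k−s) : s ∈ {2, 3, 5}, s ≤ k}:
g(0) = mex{} = 0
g(1) = mex{} = 0
g(2) = mex{0} = 1
g(3) = mex{0} = 1
g(4) = mex{0,1} = 2
g(5) = mex{0,1} = 2
g(6) = mex{0,1,2} = 3
g(7) = mex{1,2} = 0
g(8) = mex{1,2,3} = 0
g(9) = mex{0,2,3} = 1
g(10) = mex{0,2} = 1
g(11) = mex{0,1,3} = 2
g(12) = mex{0,1} = 2
So g(12) = 2.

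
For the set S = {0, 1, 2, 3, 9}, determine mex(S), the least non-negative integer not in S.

4

The values 0, 1, 2, 3 are all present; 4 is the first non-negative integer missing from the set.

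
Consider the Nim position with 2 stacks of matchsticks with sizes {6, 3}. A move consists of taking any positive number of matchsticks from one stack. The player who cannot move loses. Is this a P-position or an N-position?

N-position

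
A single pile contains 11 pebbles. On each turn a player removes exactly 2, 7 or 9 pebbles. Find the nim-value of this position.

Build the Grundy sequence with g(k) = mex{g(k−s) : s ∈ {2, 7, 9}, s ≤ k}:
k:     0  1  2  3  4  5  6  7  8  9 10 11
g(k):  0  0  1  1  0  0  1  1  2  2  3  3
So g(11) = 3.

3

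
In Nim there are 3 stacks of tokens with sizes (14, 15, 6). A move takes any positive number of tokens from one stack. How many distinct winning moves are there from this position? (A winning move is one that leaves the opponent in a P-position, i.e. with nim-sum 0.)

3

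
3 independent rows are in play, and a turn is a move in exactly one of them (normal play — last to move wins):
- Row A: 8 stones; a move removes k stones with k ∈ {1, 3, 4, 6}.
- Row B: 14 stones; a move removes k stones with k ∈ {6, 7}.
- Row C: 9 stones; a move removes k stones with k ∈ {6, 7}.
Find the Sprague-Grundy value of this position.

0

Build the Grundy sequence for row A with g(k) = mex{g(k−s) : s ∈ {1, 3, 4, 6}, s ≤ k}:
k:     0  1  2  3  4  5  6  7  8
g(k):  0  1  0  1  2  3  2  0  1
So g(8) = 1.
Grundy values for row B (subtraction set {6, 7}):
g(0) = mex{} = 0
g(1) = mex{} = 0
g(2) = mex{} = 0
g(3) = mex{} = 0
g(4) = mex{} = 0
g(5) = mex{} = 0
g(6) = mex{0} = 1
g(7) = mex{0} = 1
g(8) = mex{0} = 1
g(9) = mex{0} = 1
g(10) = mex{0} = 1
g(11) = mex{0} = 1
g(12) = mex{0,1} = 2
g(13) = mex{1} = 0
g(14) = mex{1} = 0
So g(14) = 0.
Grundy values for row C (subtraction set {6, 7}):
g(0) = mex{} = 0
g(1) = mex{} = 0
g(2) = mex{} = 0
g(3) = mex{} = 0
g(4) = mex{} = 0
g(5) = mex{} = 0
g(6) = mex{0} = 1
g(7) = mex{0} = 1
g(8) = mex{0} = 1
g(9) = mex{0} = 1
So g(9) = 1.
By the Sprague-Grundy theorem, the Grundy value of a sum of independent games is the XOR of the component values.
Combined value = 1 ⊕ 0 ⊕ 1 = 0.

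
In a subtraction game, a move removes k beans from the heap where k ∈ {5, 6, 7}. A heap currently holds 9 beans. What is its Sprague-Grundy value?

Build the Grundy sequence with g(k) = mex{g(k−s) : s ∈ {5, 6, 7}, s ≤ k}:
k:     0  1  2  3  4  5  6  7  8  9
g(k):  0  0  0  0  0  1  1  1  1  1
So g(9) = 1.

1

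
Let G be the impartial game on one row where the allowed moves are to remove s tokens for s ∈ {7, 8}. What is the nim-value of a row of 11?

Compute g(0), g(1), … for moves {7, 8}:
g(0) = mex{} = 0
g(1) = mex{} = 0
g(2) = mex{} = 0
g(3) = mex{} = 0
g(4) = mex{} = 0
g(5) = mex{} = 0
g(6) = mex{} = 0
g(7) = mex{0} = 1
g(8) = mex{0} = 1
g(9) = mex{0} = 1
g(10) = mex{0} = 1
g(11) = mex{0} = 1
So g(11) = 1.

1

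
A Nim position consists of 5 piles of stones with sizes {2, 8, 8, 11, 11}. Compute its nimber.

2

Compute the nim-sum pairwise:
2 XOR 8 = 10
10 XOR 8 = 2
2 XOR 11 = 9
9 XOR 11 = 2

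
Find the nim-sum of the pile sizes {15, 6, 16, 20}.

13

In binary:
  01111  (15)
  00110  (6)
  10000  (16)
  10100  (20)
  -----
  01101  (13)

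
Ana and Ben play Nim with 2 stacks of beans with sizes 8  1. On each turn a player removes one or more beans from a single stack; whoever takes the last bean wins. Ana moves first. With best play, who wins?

Compute the nim-sum pairwise:
8 ^ 1 = 9
The nim-sum is 9 ≠ 0, so this is an N-position: the player to move can win; Ana has a winning move.

Ana wins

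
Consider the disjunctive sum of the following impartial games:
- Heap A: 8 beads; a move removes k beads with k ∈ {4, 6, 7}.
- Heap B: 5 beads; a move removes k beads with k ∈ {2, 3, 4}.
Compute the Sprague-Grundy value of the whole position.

Grundy values for heap A (subtraction set {4, 6, 7}):
k:     0  1  2  3  4  5  6  7  8
g(k):  0  0  0  0  1  1  1  1  2
So g(8) = 2.
For heap B, compute g(0), g(1), … with moves {2, 3, 4}:
g(0) = mex{} = 0
g(1) = mex{} = 0
g(2) = mex{0} = 1
g(3) = mex{0} = 1
g(4) = mex{0,1} = 2
g(5) = mex{0,1} = 2
So g(5) = 2.
By the Sprague-Grundy theorem, the Grundy value of a sum of independent games is the XOR of the component values.
Combined value = 2 ⊕ 2 = 0.

0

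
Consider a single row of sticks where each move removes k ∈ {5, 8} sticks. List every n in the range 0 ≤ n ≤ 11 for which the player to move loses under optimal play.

0, 1, 2, 3, 4

Compute g(0), g(1), … for moves {5, 8}:
g(0) = mex{} = 0
g(1) = mex{} = 0
g(2) = mex{} = 0
g(3) = mex{} = 0
g(4) = mex{} = 0
g(5) = mex{0} = 1
g(6) = mex{0} = 1
g(7) = mex{0} = 1
g(8) = mex{0} = 1
g(9) = mex{0} = 1
g(10) = mex{0,1} = 2
g(11) = mex{0,1} = 2
The P-positions (g = 0) in 0..11 are 0, 1, 2, 3, 4.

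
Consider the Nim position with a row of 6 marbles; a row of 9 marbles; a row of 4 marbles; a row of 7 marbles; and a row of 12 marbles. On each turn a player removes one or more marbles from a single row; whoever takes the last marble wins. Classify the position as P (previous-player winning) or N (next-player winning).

P-position

In binary:
  0110  (6)
  1001  (9)
  0100  (4)
  0111  (7)
  1100  (12)
  ----
  0000  (0)
The nim-sum is 0, so this is a P-position: the player to move is in a losing position under optimal play.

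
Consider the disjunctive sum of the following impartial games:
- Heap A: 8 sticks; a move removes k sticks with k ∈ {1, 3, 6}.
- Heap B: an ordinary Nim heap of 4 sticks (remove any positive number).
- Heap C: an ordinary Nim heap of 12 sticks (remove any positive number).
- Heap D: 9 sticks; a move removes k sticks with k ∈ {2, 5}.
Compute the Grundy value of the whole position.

11

Build the Grundy sequence for heap A with g(k) = mex{g(k−s) : s ∈ {1, 3, 6}, s ≤ k}:
k:     0  1  2  3  4  5  6  7  8
g(k):  0  1  0  1  0  1  2  3  2
So g(8) = 2.
Heap B is a plain Nim heap of size 4, so its Grundy value is 4.
Heap C is a plain Nim heap of size 12, so its Grundy value is 12.
Build the Grundy sequence for heap D with g(k) = mex{g(k−s) : s ∈ {2, 5}, s ≤ k}:
g(0) = mex{} = 0
g(1) = mex{} = 0
g(2) = mex{0} = 1
g(3) = mex{0} = 1
g(4) = mex{1} = 0
g(5) = mex{0,1} = 2
g(6) = mex{0} = 1
g(7) = mex{1,2} = 0
g(8) = mex{1} = 0
g(9) = mex{0} = 1
So g(9) = 1.
By the Sprague-Grundy theorem, the Grundy value of a sum of independent games is the XOR of the component values.
Combined value = 2 XOR 4 XOR 12 XOR 1 = 11.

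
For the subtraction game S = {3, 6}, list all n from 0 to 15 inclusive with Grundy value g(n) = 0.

0, 1, 2, 9, 10, 11

Build the Grundy sequence with g(k) = mex{g(k−s) : s ∈ {3, 6}, s ≤ k}:
k:     0  1  2  3  4  5  6  7  8  9 10 11 12 13 14 15
g(k):  0  0  0  1  1  1  2  2  2  0  0  0  1  1  1  2
The P-positions (g = 0) in 0..15 are 0, 1, 2, 9, 10, 11.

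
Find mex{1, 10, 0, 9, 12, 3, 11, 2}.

The values 0, 1, 2, 3 are all present; 4 is the first non-negative integer missing from the set.

4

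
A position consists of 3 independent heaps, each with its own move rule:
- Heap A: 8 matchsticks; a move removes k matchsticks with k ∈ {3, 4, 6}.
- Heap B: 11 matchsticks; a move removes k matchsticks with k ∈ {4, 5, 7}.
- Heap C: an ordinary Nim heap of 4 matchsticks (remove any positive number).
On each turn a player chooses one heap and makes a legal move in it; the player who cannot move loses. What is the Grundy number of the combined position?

6

Build the Grundy sequence for heap A with g(k) = mex{g(k−s) : s ∈ {3, 4, 6}, s ≤ k}:
k:     0  1  2  3  4  5  6  7  8
g(k):  0  0  0  1  1  1  2  2  2
So g(8) = 2.
Grundy values for heap B (subtraction set {4, 5, 7}):
k:     0  1  2  3  4  5  6  7  8  9 10 11
g(k):  0  0  0  0  1  1  1  1  2  2  2  0
So g(11) = 0.
Heap C is a plain Nim heap of size 4, so its Grundy value is 4.
The value of a disjunctive sum is the nim-sum of the parts.
Combined value = 2 ⊕ 0 ⊕ 4 = 6.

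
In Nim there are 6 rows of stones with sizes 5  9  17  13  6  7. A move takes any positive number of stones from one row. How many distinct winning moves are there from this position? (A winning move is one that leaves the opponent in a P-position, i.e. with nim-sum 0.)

1

In binary:
  00101  (5)
  01001  (9)
  10001  (17)
  01101  (13)
  00110  (6)
  00111  (7)
  -----
  10001  (17)
The overall nim-sum is X = 17. A row of size p has a winning move iff p XOR X < p (reduce it to p XOR X).
  5: 5 XOR 17 = 20 ≥ 5 — no move.
  9: 9 XOR 17 = 24 ≥ 9 — no move.
  17: 17 XOR 17 = 0 < 17 — winning move (to 0).
  13: 13 XOR 17 = 28 ≥ 13 — no move.
  6: 6 XOR 17 = 23 ≥ 6 — no move.
  7: 7 XOR 17 = 22 ≥ 7 — no move.
That gives 1 winning move.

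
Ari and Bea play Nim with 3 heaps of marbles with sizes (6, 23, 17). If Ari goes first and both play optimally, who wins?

Nim-sum: 6 XOR 23 XOR 17 = 0.
The nim-sum is 0, so this is a P-position: the player to move is in a losing position under optimal play; Ari is about to move from it and so loses — Bea wins.

Bea wins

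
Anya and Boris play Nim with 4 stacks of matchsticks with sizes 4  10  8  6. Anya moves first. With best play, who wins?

Boris wins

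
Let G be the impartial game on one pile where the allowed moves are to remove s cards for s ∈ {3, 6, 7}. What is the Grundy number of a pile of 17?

Compute g(0), g(1), … for moves {3, 6, 7}:
k:     0  1  2  3  4  5  6  7  8  9 10 11 12 13 14 15 16 17
g(k):  0  0  0  1  1  1  2  2  2  3  0  0  0  1  1  1  2  2
So g(17) = 2.

2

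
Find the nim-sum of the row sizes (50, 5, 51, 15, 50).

57

Compute the nim-sum pairwise:
50 ^ 5 = 55
55 ^ 51 = 4
4 ^ 15 = 11
11 ^ 50 = 57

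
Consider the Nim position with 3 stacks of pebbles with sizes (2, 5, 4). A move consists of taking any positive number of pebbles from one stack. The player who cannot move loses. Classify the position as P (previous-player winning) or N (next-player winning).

Compute the nim-sum pairwise:
2 ⊕ 5 = 7
7 ⊕ 4 = 3
The nim-sum is 3 ≠ 0, so this is an N-position: the player to move can win.

N-position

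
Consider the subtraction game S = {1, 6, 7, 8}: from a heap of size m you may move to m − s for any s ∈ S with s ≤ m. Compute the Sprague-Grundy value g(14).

Grundy values for subtraction set {1, 6, 7, 8}:
g(0) = mex{} = 0
g(1) = mex{0} = 1
g(2) = mex{1} = 0
g(3) = mex{0} = 1
g(4) = mex{1} = 0
g(5) = mex{0} = 1
g(6) = mex{0,1} = 2
g(7) = mex{0,1,2} = 3
g(8) = mex{0,1,3} = 2
g(9) = mex{0,1,2} = 3
g(10) = mex{0,1,3} = 2
g(11) = mex{0,1,2} = 3
g(12) = mex{0,1,2,3} = 4
g(13) = mex{1,2,3,4} = 0
g(14) = mex{0,2,3} = 1
So g(14) = 1.

1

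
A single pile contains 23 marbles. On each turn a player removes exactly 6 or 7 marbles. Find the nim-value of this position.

Grundy values for subtraction set {6, 7}:
k:     0  1  2  3  4  5  6  7  8  9 10 11 12 13 14 15 16 17 18 19 20 21 22 23
g(k):  0  0  0  0  0  0  1  1  1  1  1  1  2  0  0  0  0  0  0  1  1  1  1  1
So g(23) = 1.

1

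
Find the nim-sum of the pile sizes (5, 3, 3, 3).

Compute the nim-sum pairwise:
5 XOR 3 = 6
6 XOR 3 = 5
5 XOR 3 = 6

6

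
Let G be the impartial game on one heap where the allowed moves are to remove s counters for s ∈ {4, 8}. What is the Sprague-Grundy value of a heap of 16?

Grundy values for subtraction set {4, 8}:
k:     0  1  2  3  4  5  6  7  8  9 10 11 12 13 14 15 16
g(k):  0  0  0  0  1  1  1  1  2  2  2  2  0  0  0  0  1
So g(16) = 1.

1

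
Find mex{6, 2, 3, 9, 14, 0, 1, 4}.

The values 0, 1, 2, 3, 4 are all present; 5 is the first non-negative integer missing from the set.

5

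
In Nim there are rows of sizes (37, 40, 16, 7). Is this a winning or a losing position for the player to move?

Winning position

Nim-sum: 37 ^ 40 ^ 16 ^ 7 = 26.
The nim-sum is 26 ≠ 0, so this is an N-position: the player to move can win.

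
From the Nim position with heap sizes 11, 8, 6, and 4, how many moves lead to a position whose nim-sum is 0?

1

Nim-sum: 11 ⊕ 8 ⊕ 6 ⊕ 4 = 1.
The overall nim-sum is X = 1. A heap of size p has a winning move iff p XOR X < p (reduce it to p XOR X).
  11: 11 XOR 1 = 10 < 11 — winning move (to 10).
  8: 8 XOR 1 = 9 ≥ 8 — no move.
  6: 6 XOR 1 = 7 ≥ 6 — no move.
  4: 4 XOR 1 = 5 ≥ 4 — no move.
That gives 1 winning move.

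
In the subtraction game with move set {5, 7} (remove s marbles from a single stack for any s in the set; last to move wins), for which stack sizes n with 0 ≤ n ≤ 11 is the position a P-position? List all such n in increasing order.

0, 1, 2, 3, 4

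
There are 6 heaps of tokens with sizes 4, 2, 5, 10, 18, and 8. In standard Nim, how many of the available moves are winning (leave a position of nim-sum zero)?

1

Nim-sum: 4 ^ 2 ^ 5 ^ 10 ^ 18 ^ 8 = 19.
The overall nim-sum is X = 19. A heap of size p has a winning move iff p XOR X < p (reduce it to p XOR X).
  4: 4 XOR 19 = 23 ≥ 4 — no move.
  2: 2 XOR 19 = 17 ≥ 2 — no move.
  5: 5 XOR 19 = 22 ≥ 5 — no move.
  10: 10 XOR 19 = 25 ≥ 10 — no move.
  18: 18 XOR 19 = 1 < 18 — winning move (to 1).
  8: 8 XOR 19 = 27 ≥ 8 — no move.
That gives 1 winning move.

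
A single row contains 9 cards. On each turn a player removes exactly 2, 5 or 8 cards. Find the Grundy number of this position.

1

Build the Grundy sequence with g(k) = mex{g(k−s) : s ∈ {2, 5, 8}, s ≤ k}:
g(0) = mex{} = 0
g(1) = mex{} = 0
g(2) = mex{0} = 1
g(3) = mex{0} = 1
g(4) = mex{1} = 0
g(5) = mex{0,1} = 2
g(6) = mex{0} = 1
g(7) = mex{1,2} = 0
g(8) = mex{0,1} = 2
g(9) = mex{0} = 1
So g(9) = 1.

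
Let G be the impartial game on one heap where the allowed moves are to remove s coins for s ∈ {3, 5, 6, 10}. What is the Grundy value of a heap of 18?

3

Grundy values for subtraction set {3, 5, 6, 10}:
k:     0  1  2  3  4  5  6  7  8  9 10 11 12 13 14 15 16 17 18
g(k):  0  0  0  1  1  1  2  2  2  0  3  3  1  0  4  2  1  0  3
So g(18) = 3.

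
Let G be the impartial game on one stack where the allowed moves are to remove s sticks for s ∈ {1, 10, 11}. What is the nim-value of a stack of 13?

3

Build the Grundy sequence with g(k) = mex{g(k−s) : s ∈ {1, 10, 11}, s ≤ k}:
k:     0  1  2  3  4  5  6  7  8  9 10 11 12 13
g(k):  0  1  0  1  0  1  0  1  0  1  2  3  2  3
So g(13) = 3.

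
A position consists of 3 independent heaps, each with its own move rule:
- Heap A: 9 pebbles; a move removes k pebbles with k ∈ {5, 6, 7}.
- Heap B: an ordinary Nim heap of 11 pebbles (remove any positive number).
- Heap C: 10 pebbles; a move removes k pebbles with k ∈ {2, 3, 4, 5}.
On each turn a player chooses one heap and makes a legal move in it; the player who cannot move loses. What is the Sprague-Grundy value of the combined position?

For heap A, compute g(0), g(1), … with moves {5, 6, 7}:
k:     0  1  2  3  4  5  6  7  8  9
g(k):  0  0  0  0  0  1  1  1  1  1
So g(9) = 1.
Heap B is a plain Nim heap of size 11, so its Grundy value is 11.
Build the Grundy sequence for heap C with g(k) = mex{g(k−s) : s ∈ {2, 3, 4, 5}, s ≤ k}:
g(0) = mex{} = 0
g(1) = mex{} = 0
g(2) = mex{0} = 1
g(3) = mex{0} = 1
g(4) = mex{0,1} = 2
g(5) = mex{0,1} = 2
g(6) = mex{0,1,2} = 3
g(7) = mex{1,2} = 0
g(8) = mex{1,2,3} = 0
g(9) = mex{0,2,3} = 1
g(10) = mex{0,2,3} = 1
So g(10) = 1.
The value of a disjunctive sum is the nim-sum of the parts.
Combined value = 1 ⊕ 11 ⊕ 1 = 11.

11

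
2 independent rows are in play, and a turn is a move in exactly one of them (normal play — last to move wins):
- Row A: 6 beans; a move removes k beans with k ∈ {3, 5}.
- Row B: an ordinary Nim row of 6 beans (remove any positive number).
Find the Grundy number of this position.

4

For row A, compute g(0), g(1), … with moves {3, 5}:
k:     0  1  2  3  4  5  6
g(k):  0  0  0  1  1  1  2
So g(6) = 2.
Row B is a plain Nim row of size 6, so its Grundy value is 6.
The value of a disjunctive sum is the nim-sum of the parts.
Combined value = 2 ⊕ 6 = 4.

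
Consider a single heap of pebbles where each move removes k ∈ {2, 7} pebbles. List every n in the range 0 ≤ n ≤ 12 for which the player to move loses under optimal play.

0, 1, 4, 5, 9, 10

Build the Grundy sequence with g(k) = mex{g(k−s) : s ∈ {2, 7}, s ≤ k}:
g(0) = mex{} = 0
g(1) = mex{} = 0
g(2) = mex{0} = 1
g(3) = mex{0} = 1
g(4) = mex{1} = 0
g(5) = mex{1} = 0
g(6) = mex{0} = 1
g(7) = mex{0} = 1
g(8) = mex{0,1} = 2
g(9) = mex{1} = 0
g(10) = mex{1,2} = 0
g(11) = mex{0} = 1
g(12) = mex{0} = 1
The P-positions (g = 0) in 0..12 are 0, 1, 4, 5, 9, 10.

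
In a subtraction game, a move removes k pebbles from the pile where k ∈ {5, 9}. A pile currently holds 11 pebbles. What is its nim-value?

Grundy values for subtraction set {5, 9}:
k:     0  1  2  3  4  5  6  7  8  9 10 11
g(k):  0  0  0  0  0  1  1  1  1  1  2  2
So g(11) = 2.

2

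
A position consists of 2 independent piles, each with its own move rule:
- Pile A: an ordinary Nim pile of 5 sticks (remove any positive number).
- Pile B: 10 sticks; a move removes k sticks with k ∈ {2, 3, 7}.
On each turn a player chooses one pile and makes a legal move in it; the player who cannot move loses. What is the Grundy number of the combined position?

Pile A is a plain Nim pile of size 5, so its Grundy value is 5.
Grundy values for pile B (subtraction set {2, 3, 7}):
k:     0  1  2  3  4  5  6  7  8  9 10
g(k):  0  0  1  1  2  0  0  1  1  2  0
So g(10) = 0.
By the Sprague-Grundy theorem, the Grundy value of a sum of independent games is the XOR of the component values.
Combined value = 5 ⊕ 0 = 5.

5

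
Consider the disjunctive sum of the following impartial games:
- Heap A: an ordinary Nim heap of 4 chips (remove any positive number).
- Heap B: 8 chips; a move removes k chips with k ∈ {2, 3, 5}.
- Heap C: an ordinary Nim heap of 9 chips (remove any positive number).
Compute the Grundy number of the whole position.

Heap A is a plain Nim heap of size 4, so its Grundy value is 4.
Grundy values for heap B (subtraction set {2, 3, 5}):
g(0) = mex{} = 0
g(1) = mex{} = 0
g(2) = mex{0} = 1
g(3) = mex{0} = 1
g(4) = mex{0,1} = 2
g(5) = mex{0,1} = 2
g(6) = mex{0,1,2} = 3
g(7) = mex{1,2} = 0
g(8) = mex{1,2,3} = 0
So g(8) = 0.
Heap C is a plain Nim heap of size 9, so its Grundy value is 9.
The value of a disjunctive sum is the nim-sum of the parts.
Combined value = 4 ⊕ 0 ⊕ 9 = 13.

13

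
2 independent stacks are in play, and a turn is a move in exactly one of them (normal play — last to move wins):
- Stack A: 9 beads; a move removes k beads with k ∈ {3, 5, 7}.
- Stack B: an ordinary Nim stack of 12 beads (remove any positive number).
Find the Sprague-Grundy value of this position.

15

Build the Grundy sequence for stack A with g(k) = mex{g(k−s) : s ∈ {3, 5, 7}, s ≤ k}:
g(0) = mex{} = 0
g(1) = mex{} = 0
g(2) = mex{} = 0
g(3) = mex{0} = 1
g(4) = mex{0} = 1
g(5) = mex{0} = 1
g(6) = mex{0,1} = 2
g(7) = mex{0,1} = 2
g(8) = mex{0,1} = 2
g(9) = mex{0,1,2} = 3
So g(9) = 3.
Stack B is a plain Nim stack of size 12, so its Grundy value is 12.
The value of a disjunctive sum is the nim-sum of the parts.
Combined value = 3 XOR 12 = 15.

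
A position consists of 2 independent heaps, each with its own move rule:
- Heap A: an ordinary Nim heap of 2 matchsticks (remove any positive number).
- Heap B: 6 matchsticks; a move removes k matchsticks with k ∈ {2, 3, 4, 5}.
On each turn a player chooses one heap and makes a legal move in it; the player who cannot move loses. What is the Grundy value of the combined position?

1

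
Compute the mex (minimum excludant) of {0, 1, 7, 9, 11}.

2

The values 0, 1 are all present; 2 is the first non-negative integer missing from the set.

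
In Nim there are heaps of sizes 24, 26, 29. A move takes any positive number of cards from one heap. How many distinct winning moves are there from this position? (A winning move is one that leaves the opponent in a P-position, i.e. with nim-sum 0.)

3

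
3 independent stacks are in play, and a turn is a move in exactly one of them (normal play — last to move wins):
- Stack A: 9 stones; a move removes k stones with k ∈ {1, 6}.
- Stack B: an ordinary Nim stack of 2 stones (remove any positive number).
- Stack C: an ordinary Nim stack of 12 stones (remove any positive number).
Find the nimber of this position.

14

Build the Grundy sequence for stack A with g(k) = mex{g(k−s) : s ∈ {1, 6}, s ≤ k}:
g(0) = mex{} = 0
g(1) = mex{0} = 1
g(2) = mex{1} = 0
g(3) = mex{0} = 1
g(4) = mex{1} = 0
g(5) = mex{0} = 1
g(6) = mex{0,1} = 2
g(7) = mex{1,2} = 0
g(8) = mex{0} = 1
g(9) = mex{1} = 0
So g(9) = 0.
Stack B is a plain Nim stack of size 2, so its Grundy value is 2.
Stack C is a plain Nim stack of size 12, so its Grundy value is 12.
The value of a disjunctive sum is the nim-sum of the parts.
Combined value = 0 XOR 2 XOR 12 = 14.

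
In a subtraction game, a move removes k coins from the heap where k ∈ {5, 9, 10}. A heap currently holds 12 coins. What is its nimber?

Compute g(0), g(1), … for moves {5, 9, 10}:
g(0) = mex{} = 0
g(1) = mex{} = 0
g(2) = mex{} = 0
g(3) = mex{} = 0
g(4) = mex{} = 0
g(5) = mex{0} = 1
g(6) = mex{0} = 1
g(7) = mex{0} = 1
g(8) = mex{0} = 1
g(9) = mex{0} = 1
g(10) = mex{0,1} = 2
g(11) = mex{0,1} = 2
g(12) = mex{0,1} = 2
So g(12) = 2.

2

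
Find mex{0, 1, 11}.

The values 0, 1 are all present; 2 is the first non-negative integer missing from the set.

2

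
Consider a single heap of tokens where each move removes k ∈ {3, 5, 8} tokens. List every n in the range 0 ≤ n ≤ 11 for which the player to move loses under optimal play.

Build the Grundy sequence with g(k) = mex{g(k−s) : s ∈ {3, 5, 8}, s ≤ k}:
k:     0  1  2  3  4  5  6  7  8  9 10 11
g(k):  0  0  0  1  1  1  2  2  2  3  3  0
The P-positions (g = 0) in 0..11 are 0, 1, 2, 11.

0, 1, 2, 11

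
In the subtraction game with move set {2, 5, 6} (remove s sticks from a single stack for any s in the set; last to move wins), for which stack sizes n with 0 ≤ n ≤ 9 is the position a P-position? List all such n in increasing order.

0, 1, 4, 8

Compute g(0), g(1), … for moves {2, 5, 6}:
g(0) = mex{} = 0
g(1) = mex{} = 0
g(2) = mex{0} = 1
g(3) = mex{0} = 1
g(4) = mex{1} = 0
g(5) = mex{0,1} = 2
g(6) = mex{0} = 1
g(7) = mex{0,1,2} = 3
g(8) = mex{1} = 0
g(9) = mex{0,1,3} = 2
The P-positions (g = 0) in 0..9 are 0, 1, 4, 8.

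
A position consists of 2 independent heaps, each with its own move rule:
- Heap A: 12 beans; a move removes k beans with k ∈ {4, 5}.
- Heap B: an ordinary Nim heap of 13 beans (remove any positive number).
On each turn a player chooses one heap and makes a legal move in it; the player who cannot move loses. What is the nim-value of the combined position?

Build the Grundy sequence for heap A with g(k) = mex{g(k−s) : s ∈ {4, 5}, s ≤ k}:
k:     0  1  2  3  4  5  6  7  8  9 10 11 12
g(k):  0  0  0  0  1  1  1  1  2  0  0  0  0
So g(12) = 0.
Heap B is a plain Nim heap of size 13, so its Grundy value is 13.
By the Sprague-Grundy theorem, the Grundy value of a sum of independent games is the XOR of the component values.
Combined value = 0 ⊕ 13 = 13.

13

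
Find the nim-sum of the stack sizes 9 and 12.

5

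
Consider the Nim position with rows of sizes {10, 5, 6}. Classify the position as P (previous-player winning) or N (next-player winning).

N-position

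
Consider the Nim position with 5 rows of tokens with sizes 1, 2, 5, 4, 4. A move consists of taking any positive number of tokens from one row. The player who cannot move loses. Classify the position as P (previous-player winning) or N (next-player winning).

N-position

Compute the nim-sum pairwise:
1 ⊕ 2 = 3
3 ⊕ 5 = 6
6 ⊕ 4 = 2
2 ⊕ 4 = 6
The nim-sum is 6 ≠ 0, so this is an N-position: the player to move can win.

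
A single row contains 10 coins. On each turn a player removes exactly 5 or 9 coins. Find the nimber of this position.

2

Grundy values for subtraction set {5, 9}:
g(0) = mex{} = 0
g(1) = mex{} = 0
g(2) = mex{} = 0
g(3) = mex{} = 0
g(4) = mex{} = 0
g(5) = mex{0} = 1
g(6) = mex{0} = 1
g(7) = mex{0} = 1
g(8) = mex{0} = 1
g(9) = mex{0} = 1
g(10) = mex{0,1} = 2
So g(10) = 2.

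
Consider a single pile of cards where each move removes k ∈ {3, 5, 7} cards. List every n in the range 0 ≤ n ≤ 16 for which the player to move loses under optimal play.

Build the Grundy sequence with g(k) = mex{g(k−s) : s ∈ {3, 5, 7}, s ≤ k}:
k:     0  1  2  3  4  5  6  7  8  9 10 11 12 13 14 15 16
g(k):  0  0  0  1  1  1  2  2  2  3  0  0  0  1  1  1  2
The P-positions (g = 0) in 0..16 are 0, 1, 2, 10, 11, 12.

0, 1, 2, 10, 11, 12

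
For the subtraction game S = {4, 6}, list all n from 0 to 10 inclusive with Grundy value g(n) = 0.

0, 1, 2, 3, 10

Grundy values for subtraction set {4, 6}:
g(0) = mex{} = 0
g(1) = mex{} = 0
g(2) = mex{} = 0
g(3) = mex{} = 0
g(4) = mex{0} = 1
g(5) = mex{0} = 1
g(6) = mex{0} = 1
g(7) = mex{0} = 1
g(8) = mex{0,1} = 2
g(9) = mex{0,1} = 2
g(10) = mex{1} = 0
The P-positions (g = 0) in 0..10 are 0, 1, 2, 3, 10.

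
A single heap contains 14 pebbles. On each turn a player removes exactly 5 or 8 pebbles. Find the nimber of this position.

Compute g(0), g(1), … for moves {5, 8}:
g(0) = mex{} = 0
g(1) = mex{} = 0
g(2) = mex{} = 0
g(3) = mex{} = 0
g(4) = mex{} = 0
g(5) = mex{0} = 1
g(6) = mex{0} = 1
g(7) = mex{0} = 1
g(8) = mex{0} = 1
g(9) = mex{0} = 1
g(10) = mex{0,1} = 2
g(11) = mex{0,1} = 2
g(12) = mex{0,1} = 2
g(13) = mex{1} = 0
g(14) = mex{1} = 0
So g(14) = 0.

0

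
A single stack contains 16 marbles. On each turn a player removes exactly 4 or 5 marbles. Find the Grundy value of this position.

Build the Grundy sequence with g(k) = mex{g(k−s) : s ∈ {4, 5}, s ≤ k}:
k:     0  1  2  3  4  5  6  7  8  9 10 11 12 13 14 15 16
g(k):  0  0  0  0  1  1  1  1  2  0  0  0  0  1  1  1  1
So g(16) = 1.

1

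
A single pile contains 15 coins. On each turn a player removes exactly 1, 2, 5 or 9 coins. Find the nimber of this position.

2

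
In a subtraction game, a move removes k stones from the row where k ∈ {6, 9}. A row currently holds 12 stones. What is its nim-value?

Grundy values for subtraction set {6, 9}:
k:     0  1  2  3  4  5  6  7  8  9 10 11 12
g(k):  0  0  0  0  0  0  1  1  1  1  1  1  2
So g(12) = 2.

2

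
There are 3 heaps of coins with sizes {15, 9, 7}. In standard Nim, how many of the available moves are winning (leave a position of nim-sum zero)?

3

Compute the nim-sum pairwise:
15 ⊕ 9 = 6
6 ⊕ 7 = 1
The overall nim-sum is X = 1. A heap of size p has a winning move iff p XOR X < p (reduce it to p XOR X).
  15: 15 XOR 1 = 14 < 15 — winning move (to 14).
  9: 9 XOR 1 = 8 < 9 — winning move (to 8).
  7: 7 XOR 1 = 6 < 7 — winning move (to 6).
That gives 3 winning moves.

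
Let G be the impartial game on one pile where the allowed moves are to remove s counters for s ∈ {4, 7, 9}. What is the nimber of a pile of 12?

Build the Grundy sequence with g(k) = mex{g(k−s) : s ∈ {4, 7, 9}, s ≤ k}:
g(0) = mex{} = 0
g(1) = mex{} = 0
g(2) = mex{} = 0
g(3) = mex{} = 0
g(4) = mex{0} = 1
g(5) = mex{0} = 1
g(6) = mex{0} = 1
g(7) = mex{0} = 1
g(8) = mex{0,1} = 2
g(9) = mex{0,1} = 2
g(10) = mex{0,1} = 2
g(11) = mex{0,1} = 2
g(12) = mex{0,1,2} = 3
So g(12) = 3.

3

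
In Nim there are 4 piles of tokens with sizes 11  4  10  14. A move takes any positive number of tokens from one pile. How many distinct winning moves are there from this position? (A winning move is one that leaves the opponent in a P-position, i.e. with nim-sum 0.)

3

Nim-sum: 11 ⊕ 4 ⊕ 10 ⊕ 14 = 11.
The overall nim-sum is X = 11. A pile of size p has a winning move iff p XOR X < p (reduce it to p XOR X).
  11: 11 XOR 11 = 0 < 11 — winning move (to 0).
  4: 4 XOR 11 = 15 ≥ 4 — no move.
  10: 10 XOR 11 = 1 < 10 — winning move (to 1).
  14: 14 XOR 11 = 5 < 14 — winning move (to 5).
That gives 3 winning moves.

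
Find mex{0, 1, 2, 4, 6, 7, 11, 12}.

3

The values 0, 1, 2 are all present; 3 is the first non-negative integer missing from the set.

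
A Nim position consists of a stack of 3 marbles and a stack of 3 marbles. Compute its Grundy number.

0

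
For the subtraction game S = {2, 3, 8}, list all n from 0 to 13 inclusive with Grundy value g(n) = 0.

0, 1, 5, 6, 10, 11

Build the Grundy sequence with g(k) = mex{g(k−s) : s ∈ {2, 3, 8}, s ≤ k}:
g(0) = mex{} = 0
g(1) = mex{} = 0
g(2) = mex{0} = 1
g(3) = mex{0} = 1
g(4) = mex{0,1} = 2
g(5) = mex{1} = 0
g(6) = mex{1,2} = 0
g(7) = mex{0,2} = 1
g(8) = mex{0} = 1
g(9) = mex{0,1} = 2
g(10) = mex{1} = 0
g(11) = mex{1,2} = 0
g(12) = mex{0,2} = 1
g(13) = mex{0} = 1
The P-positions (g = 0) in 0..13 are 0, 1, 5, 6, 10, 11.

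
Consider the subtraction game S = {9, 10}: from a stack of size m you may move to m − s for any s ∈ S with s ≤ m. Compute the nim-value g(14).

1

Compute g(0), g(1), … for moves {9, 10}:
k:     0  1  2  3  4  5  6  7  8  9 10 11 12 13 14
g(k):  0  0  0  0  0  0  0  0  0  1  1  1  1  1  1
So g(14) = 1.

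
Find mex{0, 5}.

1

0 is in the set but 1 is not, so the mex is 1.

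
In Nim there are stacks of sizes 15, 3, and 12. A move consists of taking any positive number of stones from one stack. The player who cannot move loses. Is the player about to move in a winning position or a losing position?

Write each in binary and XOR column by column:
  1111  (15)
  0011  (3)
  1100  (12)
  ----
  0000  (0)
The nim-sum is 0, so this is a P-position: the player to move is in a losing position under optimal play.

Losing position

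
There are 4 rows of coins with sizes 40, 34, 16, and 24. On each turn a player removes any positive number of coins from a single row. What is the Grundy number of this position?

2

Compute the nim-sum pairwise:
40 ⊕ 34 = 10
10 ⊕ 16 = 26
26 ⊕ 24 = 2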